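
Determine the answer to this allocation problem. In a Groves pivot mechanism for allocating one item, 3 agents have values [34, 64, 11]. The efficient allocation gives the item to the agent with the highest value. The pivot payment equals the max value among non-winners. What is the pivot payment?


Step 1: The efficient winner is agent 1 with value 64
Step 2: Other agents' values: [34, 11]
Step 3: Pivot payment = max(others) = 34
Step 4: The winner pays 34

34


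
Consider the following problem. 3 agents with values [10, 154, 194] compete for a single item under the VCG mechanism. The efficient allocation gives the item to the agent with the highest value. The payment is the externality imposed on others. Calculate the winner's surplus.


Step 1: The winner is the agent with the highest value: agent 2 with value 194
Step 2: Values of other agents: [10, 154]
Step 3: VCG payment = max of others' values = 154
Step 4: Surplus = 194 - 154 = 40

40


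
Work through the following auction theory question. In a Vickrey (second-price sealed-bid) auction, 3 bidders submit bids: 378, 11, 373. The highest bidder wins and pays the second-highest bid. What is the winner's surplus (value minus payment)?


Step 1: Sort bids in descending order: 378, 373, 11
Step 2: The winning bid is the highest: 378
Step 3: The payment equals the second-highest bid: 373
Step 4: Surplus = winner's bid - payment = 378 - 373 = 5

5


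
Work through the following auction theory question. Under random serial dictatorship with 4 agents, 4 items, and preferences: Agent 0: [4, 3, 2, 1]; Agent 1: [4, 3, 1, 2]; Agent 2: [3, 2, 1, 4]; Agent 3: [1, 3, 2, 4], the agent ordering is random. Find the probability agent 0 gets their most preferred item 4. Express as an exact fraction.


Step 1: Agent 0 wants item 4
Step 2: There are 24 possible orderings of agents
Step 3: In 12 orderings, agent 0 gets item 4
Step 4: Probability = 12/24 = 1/2

1/2


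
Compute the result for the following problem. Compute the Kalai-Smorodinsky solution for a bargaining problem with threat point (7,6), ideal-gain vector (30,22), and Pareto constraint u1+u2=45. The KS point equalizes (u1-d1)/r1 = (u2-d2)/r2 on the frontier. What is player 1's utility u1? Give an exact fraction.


Step 1: At the KS point, (u1-d1)/r1 = (u2-d2)/r2 = t and u1+u2 = 45
Step 2: u1 = d1 + r1*t and u2 = d2 + r2*t, so (d1 + r1*t) + (d2 + r2*t) = 45
Step 3: t = (45 - 7 - 6)/(30 + 22) = 32/52 = 8/13
Step 4: u1 = d1 + r1*t = 7 + 30 * 8/13 = 331/13
Step 5: (Check: u2 = d2 + r2*t = 254/13; u1+u2 = 331/13 + 254/13 = 45, on the frontier.)

331/13


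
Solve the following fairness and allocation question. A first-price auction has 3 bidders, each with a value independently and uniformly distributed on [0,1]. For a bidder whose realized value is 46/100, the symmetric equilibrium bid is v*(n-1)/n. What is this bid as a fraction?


Step 1: The symmetric BNE bidding function is b(v) = v * (n-1) / n
Step 2: Substitute v = 23/50 and n = 3
Step 3: b = 23/50 * 2/3
Step 4: b = 23/75

23/75


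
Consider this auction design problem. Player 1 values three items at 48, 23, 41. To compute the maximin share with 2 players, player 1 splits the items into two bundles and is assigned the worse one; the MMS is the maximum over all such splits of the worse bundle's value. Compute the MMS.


Step 1: Item values = 48, 23, 41
Step 2: Enumerate all 2-bundle partitions and take the smaller bundle:
  Partition 1: {48} vs {23,41} -> bundles 48, 64; min = 48
  Partition 2: {23} vs {48,41} -> bundles 23, 89; min = 23
  Partition 3: {41} vs {48,23} -> bundles 41, 71; min = 41
Step 3: MMS = max(48, 23, 41) = 48

48


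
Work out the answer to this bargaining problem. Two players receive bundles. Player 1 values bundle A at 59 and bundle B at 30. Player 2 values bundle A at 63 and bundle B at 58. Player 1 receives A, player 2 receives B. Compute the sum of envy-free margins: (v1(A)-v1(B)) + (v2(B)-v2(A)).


Step 1: Player 1's margin = v1(A) - v1(B) = 59 - 30 = 29
Step 2: Player 2's margin = v2(B) - v2(A) = 58 - 63 = -5
Step 3: Total margin = 29 + -5 = 24

24


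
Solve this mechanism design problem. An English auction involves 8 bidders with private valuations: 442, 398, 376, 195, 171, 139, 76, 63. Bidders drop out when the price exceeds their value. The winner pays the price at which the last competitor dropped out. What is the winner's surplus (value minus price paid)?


Step 1: Identify the highest value: 442
Step 2: Identify the second-highest value: 398
Step 3: The final price = second-highest value = 398
Step 4: Surplus = 442 - 398 = 44

44


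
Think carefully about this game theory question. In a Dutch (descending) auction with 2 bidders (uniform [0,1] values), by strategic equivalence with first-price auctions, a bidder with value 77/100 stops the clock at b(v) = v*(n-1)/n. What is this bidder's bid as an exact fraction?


Step 1: Dutch auctions are strategically equivalent to first-price auctions
Step 2: The equilibrium bid is b(v) = v*(n-1)/n
Step 3: b = 77/100 * 1/2
Step 4: b = 77/200

77/200


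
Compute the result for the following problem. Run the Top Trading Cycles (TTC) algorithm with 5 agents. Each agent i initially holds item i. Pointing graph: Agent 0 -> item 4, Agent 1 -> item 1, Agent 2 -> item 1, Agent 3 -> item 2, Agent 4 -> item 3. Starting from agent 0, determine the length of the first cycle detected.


Step 1: Trace the pointer graph from agent 0: 0 -> 4 -> 3 -> 2 -> 1 -> 1
Step 2: A cycle is detected when we revisit agent 1
Step 3: The cycle is: 1 -> 1
Step 4: Cycle length = 1

1


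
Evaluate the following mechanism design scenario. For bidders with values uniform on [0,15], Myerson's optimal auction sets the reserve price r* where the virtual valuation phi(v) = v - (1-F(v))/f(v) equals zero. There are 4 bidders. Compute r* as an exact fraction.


Step 1: For U[0,15], F(v) = v/15 and f(v) = 1/15
Step 2: phi(v) = v - (1 - v/15)/(1/15) = v - (15 - v) = 2v - 15
Step 3: Set phi(r*) = 0: 2r* - 15 = 0
Step 4: r* = 15/2 (the number of bidders n = 4 does not enter)

15/2


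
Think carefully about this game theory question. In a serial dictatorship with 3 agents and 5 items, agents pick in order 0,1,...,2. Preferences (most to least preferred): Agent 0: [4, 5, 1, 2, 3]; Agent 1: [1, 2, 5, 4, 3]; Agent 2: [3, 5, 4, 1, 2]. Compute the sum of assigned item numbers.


Step 1: Agent 0 picks item 4
Step 2: Agent 1 picks item 1
Step 3: Agent 2 picks item 3
Step 4: Sum = 4 + 1 + 3 = 8

8


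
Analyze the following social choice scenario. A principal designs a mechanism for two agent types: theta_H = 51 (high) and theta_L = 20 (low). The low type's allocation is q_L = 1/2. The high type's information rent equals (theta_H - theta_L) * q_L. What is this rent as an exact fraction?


Step 1: theta_H - theta_L = 51 - 20 = 31
Step 2: Information rent = (theta_H - theta_L) * q_L
Step 3: = 31 * 1/2
Step 4: = 31/2

31/2


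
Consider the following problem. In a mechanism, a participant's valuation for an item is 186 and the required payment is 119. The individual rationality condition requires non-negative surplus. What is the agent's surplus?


Step 1: Surplus = value - payment = 186 - 119 = 67
Step 2: IR is satisfied (surplus >= 0)

67


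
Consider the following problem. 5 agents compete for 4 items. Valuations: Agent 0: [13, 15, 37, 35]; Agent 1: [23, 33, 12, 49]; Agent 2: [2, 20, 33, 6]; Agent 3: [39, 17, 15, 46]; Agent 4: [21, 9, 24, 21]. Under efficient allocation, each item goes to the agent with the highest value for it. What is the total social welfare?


Step 1: For each item, find the maximum value among all agents.
Step 2: Item 0 -> Agent 3 (value 39)
Step 3: Item 1 -> Agent 1 (value 33)
Step 4: Item 2 -> Agent 0 (value 37)
Step 5: Item 3 -> Agent 1 (value 49)
Step 6: Total welfare = 39 + 33 + 37 + 49 = 158

158


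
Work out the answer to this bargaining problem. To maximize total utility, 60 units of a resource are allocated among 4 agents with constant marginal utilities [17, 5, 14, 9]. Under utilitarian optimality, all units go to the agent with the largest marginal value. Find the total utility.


Step 1: The marginal utilities are [17, 5, 14, 9]
Step 2: The highest marginal utility is 17
Step 3: All 60 units go to that agent
Step 4: Total utility = 17 * 60 = 1020

1020


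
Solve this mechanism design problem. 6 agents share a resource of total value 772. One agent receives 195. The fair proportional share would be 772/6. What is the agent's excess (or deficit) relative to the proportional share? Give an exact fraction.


Step 1: Proportional share = 772/6 = 386/3
Step 2: Agent's actual allocation = 195
Step 3: Excess = 195 - 386/3 = 199/3

199/3


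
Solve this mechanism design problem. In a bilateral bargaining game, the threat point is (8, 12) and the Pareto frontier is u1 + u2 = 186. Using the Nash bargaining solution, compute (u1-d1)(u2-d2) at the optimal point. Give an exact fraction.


Step 1: The Nash solution splits surplus symmetrically above the disagreement point
Step 2: u1 = (total + d1 - d2)/2 = (186 + 8 - 12)/2 = 91
Step 3: u2 = (total - d1 + d2)/2 = (186 - 8 + 12)/2 = 95
Step 4: Nash product = (91 - 8) * (95 - 12)
Step 5: = 83 * 83 = 6889

6889


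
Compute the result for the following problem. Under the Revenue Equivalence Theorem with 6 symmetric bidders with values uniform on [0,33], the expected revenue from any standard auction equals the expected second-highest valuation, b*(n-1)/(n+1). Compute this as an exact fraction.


Step 1: By Revenue Equivalence, expected revenue = b*(n-1)/(n+1)
Step 2: Substituting n = 6, b = 33
Step 3: Revenue = 33*(6-1)/(6+1) = 33*5/7
Step 4: Revenue = 165/7

165/7


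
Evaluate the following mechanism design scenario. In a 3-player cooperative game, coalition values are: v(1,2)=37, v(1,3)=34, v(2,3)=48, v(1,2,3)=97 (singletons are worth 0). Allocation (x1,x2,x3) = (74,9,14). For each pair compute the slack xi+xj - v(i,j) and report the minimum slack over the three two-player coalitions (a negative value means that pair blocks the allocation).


Step 1: Slack for coalition (1,2): x1+x2 - v12 = 83 - 37 = 46
Step 2: Slack for coalition (1,3): x1+x3 - v13 = 88 - 34 = 54
Step 3: Slack for coalition (2,3): x2+x3 - v23 = 23 - 48 = -25
Step 4: Minimum slack = min(46, 54, -25) = -25, attained by (2,3); coalition (2,3) can block (slack < 0), so the allocation is not in the core

-25


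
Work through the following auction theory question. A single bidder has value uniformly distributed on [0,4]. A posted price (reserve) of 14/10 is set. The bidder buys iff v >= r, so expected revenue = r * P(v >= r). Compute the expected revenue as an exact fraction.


Step 1: Posted price r = 7/5, value support [0,4]
Step 2: P(v >= r) = (4 - 7/5)/4 = 13/20
Step 3: Expected revenue = r * P(v >= r) = 7/5 * 13/20
Step 4: Revenue = 91/100

91/100


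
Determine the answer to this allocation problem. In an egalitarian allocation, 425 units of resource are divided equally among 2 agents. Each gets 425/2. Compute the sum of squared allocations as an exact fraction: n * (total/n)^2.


Step 1: Each agent's share = 425/2
Step 2: Square of each share = (425/2)^2 = 180625/4
Step 3: Sum of squares = 2 * 180625/4 = 180625/2

180625/2


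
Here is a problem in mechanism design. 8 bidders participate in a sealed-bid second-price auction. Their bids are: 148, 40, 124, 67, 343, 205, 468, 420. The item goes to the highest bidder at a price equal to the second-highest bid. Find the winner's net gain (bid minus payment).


Step 1: Sort bids in descending order: 468, 420, 343, 205, 148, 124, 67, 40
Step 2: The winning bid is the highest: 468
Step 3: The payment equals the second-highest bid: 420
Step 4: Surplus = winner's bid - payment = 468 - 420 = 48

48


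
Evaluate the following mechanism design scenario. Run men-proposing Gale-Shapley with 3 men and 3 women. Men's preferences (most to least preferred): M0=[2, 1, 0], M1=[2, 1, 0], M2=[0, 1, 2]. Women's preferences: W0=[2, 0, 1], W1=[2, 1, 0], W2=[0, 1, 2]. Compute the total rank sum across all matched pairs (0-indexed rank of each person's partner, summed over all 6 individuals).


Step 1: Run Gale-Shapley (men propose, women hold best offer):
  M0 proposes to W2; she accepts
  M1 proposes to W2; rejected
  M1 proposes to W1; she accepts
  M2 proposes to W0; she accepts
Step 2: Final matching: W0-M2, W1-M1, W2-M0
Step 3: 0-indexed ranks (man's rank of his match, then woman's): 0 + 0 + 1 + 1 + 0 + 0
Step 4: Total rank sum = 2

2


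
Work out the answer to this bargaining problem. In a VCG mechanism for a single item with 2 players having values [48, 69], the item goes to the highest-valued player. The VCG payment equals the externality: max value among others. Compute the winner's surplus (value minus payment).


Step 1: The winner is the agent with the highest value: agent 1 with value 69
Step 2: Values of other agents: [48]
Step 3: VCG payment = max of others' values = 48
Step 4: Surplus = 69 - 48 = 21

21


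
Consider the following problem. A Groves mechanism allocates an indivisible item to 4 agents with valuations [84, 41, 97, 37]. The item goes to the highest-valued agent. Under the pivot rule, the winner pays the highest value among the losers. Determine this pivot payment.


Step 1: The efficient winner is agent 2 with value 97
Step 2: Other agents' values: [84, 41, 37]
Step 3: Pivot payment = max(others) = 84
Step 4: The winner pays 84

84


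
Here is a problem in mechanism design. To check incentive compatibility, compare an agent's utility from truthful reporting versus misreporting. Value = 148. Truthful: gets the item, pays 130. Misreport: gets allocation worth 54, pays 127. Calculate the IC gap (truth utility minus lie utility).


Step 1: U(truth) = value - payment = 148 - 130 = 18
Step 2: U(lie) = allocation - payment = 54 - 127 = -73
Step 3: IC gap = 18 - (-73) = 91

91


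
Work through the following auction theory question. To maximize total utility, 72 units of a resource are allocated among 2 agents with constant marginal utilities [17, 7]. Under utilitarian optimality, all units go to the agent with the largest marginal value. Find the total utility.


Step 1: The marginal utilities are [17, 7]
Step 2: The highest marginal utility is 17
Step 3: All 72 units go to that agent
Step 4: Total utility = 17 * 72 = 1224

1224


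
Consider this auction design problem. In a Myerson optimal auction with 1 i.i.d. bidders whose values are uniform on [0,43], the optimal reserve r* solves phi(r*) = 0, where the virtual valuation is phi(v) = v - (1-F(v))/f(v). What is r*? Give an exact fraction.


Step 1: For U[0,43], F(v) = v/43 and f(v) = 1/43
Step 2: phi(v) = v - (1 - v/43)/(1/43) = v - (43 - v) = 2v - 43
Step 3: Set phi(r*) = 0: 2r* - 43 = 0
Step 4: r* = 43/2 (the number of bidders n = 1 does not enter)

43/2


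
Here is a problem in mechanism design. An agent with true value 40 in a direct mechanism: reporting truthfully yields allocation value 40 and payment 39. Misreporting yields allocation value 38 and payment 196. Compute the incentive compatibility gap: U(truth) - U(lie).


Step 1: U(truth) = value - payment = 40 - 39 = 1
Step 2: U(lie) = allocation - payment = 38 - 196 = -158
Step 3: IC gap = 1 - (-158) = 159

159


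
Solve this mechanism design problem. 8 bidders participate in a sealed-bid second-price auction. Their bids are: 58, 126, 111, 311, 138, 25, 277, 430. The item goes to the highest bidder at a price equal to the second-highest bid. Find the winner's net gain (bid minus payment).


Step 1: Sort bids in descending order: 430, 311, 277, 138, 126, 111, 58, 25
Step 2: The winning bid is the highest: 430
Step 3: The payment equals the second-highest bid: 311
Step 4: Surplus = winner's bid - payment = 430 - 311 = 119

119


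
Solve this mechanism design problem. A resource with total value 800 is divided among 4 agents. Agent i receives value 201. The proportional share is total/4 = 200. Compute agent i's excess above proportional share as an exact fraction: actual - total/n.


Step 1: Proportional share = 800/4 = 200
Step 2: Agent's actual allocation = 201
Step 3: Excess = 201 - 200 = 1

1


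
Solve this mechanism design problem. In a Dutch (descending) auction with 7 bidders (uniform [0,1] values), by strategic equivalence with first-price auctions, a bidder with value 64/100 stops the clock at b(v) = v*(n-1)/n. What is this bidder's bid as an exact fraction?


Step 1: Dutch auctions are strategically equivalent to first-price auctions
Step 2: The equilibrium bid is b(v) = v*(n-1)/n
Step 3: b = 16/25 * 6/7
Step 4: b = 96/175

96/175


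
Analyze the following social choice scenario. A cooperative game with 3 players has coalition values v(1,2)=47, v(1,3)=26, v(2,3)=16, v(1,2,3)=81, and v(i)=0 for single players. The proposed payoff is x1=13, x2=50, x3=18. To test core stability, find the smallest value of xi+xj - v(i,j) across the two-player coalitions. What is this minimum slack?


Step 1: Slack for coalition (1,2): x1+x2 - v12 = 63 - 47 = 16
Step 2: Slack for coalition (1,3): x1+x3 - v13 = 31 - 26 = 5
Step 3: Slack for coalition (2,3): x2+x3 - v23 = 68 - 16 = 52
Step 4: Minimum slack = min(16, 5, 52) = 5, attained by (1,3); no pair can gain by deviating, so the allocation is in the core

5


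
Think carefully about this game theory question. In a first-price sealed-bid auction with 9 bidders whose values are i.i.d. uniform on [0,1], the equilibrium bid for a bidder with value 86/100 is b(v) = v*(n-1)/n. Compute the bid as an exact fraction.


Step 1: The symmetric BNE bidding function is b(v) = v * (n-1) / n
Step 2: Substitute v = 43/50 and n = 9
Step 3: b = 43/50 * 8/9
Step 4: b = 172/225

172/225


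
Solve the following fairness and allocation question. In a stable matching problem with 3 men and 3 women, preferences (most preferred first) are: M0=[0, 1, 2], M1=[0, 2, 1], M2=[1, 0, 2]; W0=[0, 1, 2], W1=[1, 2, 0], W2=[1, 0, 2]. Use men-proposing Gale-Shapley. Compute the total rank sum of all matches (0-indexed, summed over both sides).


Step 1: Run Gale-Shapley (men propose, women hold best offer):
  M0 proposes to W0; she accepts
  M1 proposes to W0; rejected
  M1 proposes to W2; she accepts
  M2 proposes to W1; she accepts
Step 2: Final matching: W0-M0, W1-M2, W2-M1
Step 3: 0-indexed ranks (man's rank of his match, then woman's): 0 + 0 + 0 + 1 + 1 + 0
Step 4: Total rank sum = 2

2


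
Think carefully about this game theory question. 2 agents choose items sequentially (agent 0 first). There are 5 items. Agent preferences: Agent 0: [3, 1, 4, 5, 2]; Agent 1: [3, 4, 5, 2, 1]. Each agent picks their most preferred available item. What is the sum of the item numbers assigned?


Step 1: Agent 0 picks item 3
Step 2: Agent 1 picks item 4
Step 3: Sum = 3 + 4 = 7

7


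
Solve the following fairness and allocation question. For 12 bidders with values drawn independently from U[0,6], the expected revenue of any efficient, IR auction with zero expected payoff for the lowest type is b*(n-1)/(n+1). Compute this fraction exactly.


Step 1: By Revenue Equivalence, expected revenue = b*(n-1)/(n+1)
Step 2: Substituting n = 12, b = 6
Step 3: Revenue = 6*(12-1)/(12+1) = 6*11/13
Step 4: Revenue = 66/13

66/13


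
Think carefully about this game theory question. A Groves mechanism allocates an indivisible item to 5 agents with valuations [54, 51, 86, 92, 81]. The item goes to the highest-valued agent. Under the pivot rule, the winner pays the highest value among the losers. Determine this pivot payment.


Step 1: The efficient winner is agent 3 with value 92
Step 2: Other agents' values: [54, 51, 86, 81]
Step 3: Pivot payment = max(others) = 86
Step 4: The winner pays 86

86


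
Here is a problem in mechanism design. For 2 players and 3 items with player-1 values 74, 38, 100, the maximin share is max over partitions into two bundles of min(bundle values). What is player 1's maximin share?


Step 1: Item values = 74, 38, 100
Step 2: Enumerate all 2-bundle partitions and take the smaller bundle:
  Partition 1: {74} vs {38,100} -> bundles 74, 138; min = 74
  Partition 2: {38} vs {74,100} -> bundles 38, 174; min = 38
  Partition 3: {100} vs {74,38} -> bundles 100, 112; min = 100
Step 3: MMS = max(74, 38, 100) = 100

100


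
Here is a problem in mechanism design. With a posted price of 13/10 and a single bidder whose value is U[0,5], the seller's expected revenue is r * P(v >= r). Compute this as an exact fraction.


Step 1: Posted price r = 13/10, value support [0,5]
Step 2: P(v >= r) = (5 - 13/10)/5 = 37/50
Step 3: Expected revenue = r * P(v >= r) = 13/10 * 37/50
Step 4: Revenue = 481/500

481/500


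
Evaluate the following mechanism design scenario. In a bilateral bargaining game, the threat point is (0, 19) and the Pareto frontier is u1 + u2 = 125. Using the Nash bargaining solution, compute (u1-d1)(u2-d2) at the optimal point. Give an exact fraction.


Step 1: The Nash solution splits surplus symmetrically above the disagreement point
Step 2: u1 = (total + d1 - d2)/2 = (125 + 0 - 19)/2 = 53
Step 3: u2 = (total - d1 + d2)/2 = (125 - 0 + 19)/2 = 72
Step 4: Nash product = (53 - 0) * (72 - 19)
Step 5: = 53 * 53 = 2809

2809


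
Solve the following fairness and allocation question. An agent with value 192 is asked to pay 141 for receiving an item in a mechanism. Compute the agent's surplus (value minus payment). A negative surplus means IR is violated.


Step 1: Surplus = value - payment = 192 - 141 = 51
Step 2: IR is satisfied (surplus >= 0)

51


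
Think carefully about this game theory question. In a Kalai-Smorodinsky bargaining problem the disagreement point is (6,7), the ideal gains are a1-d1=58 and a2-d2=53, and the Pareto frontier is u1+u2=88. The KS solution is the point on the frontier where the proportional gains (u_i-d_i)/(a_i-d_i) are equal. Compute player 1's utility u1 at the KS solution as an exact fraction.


Step 1: At the KS point, (u1-d1)/r1 = (u2-d2)/r2 = t and u1+u2 = 88
Step 2: u1 = d1 + r1*t and u2 = d2 + r2*t, so (d1 + r1*t) + (d2 + r2*t) = 88
Step 3: t = (88 - 6 - 7)/(58 + 53) = 75/111 = 25/37
Step 4: u1 = d1 + r1*t = 6 + 58 * 25/37 = 1672/37
Step 5: (Check: u2 = d2 + r2*t = 1584/37; u1+u2 = 1672/37 + 1584/37 = 88, on the frontier.)

1672/37


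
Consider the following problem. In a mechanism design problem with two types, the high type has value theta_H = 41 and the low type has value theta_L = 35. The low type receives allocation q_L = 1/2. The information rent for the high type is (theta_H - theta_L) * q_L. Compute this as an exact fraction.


Step 1: theta_H - theta_L = 41 - 35 = 6
Step 2: Information rent = (theta_H - theta_L) * q_L
Step 3: = 6 * 1/2
Step 4: = 3

3


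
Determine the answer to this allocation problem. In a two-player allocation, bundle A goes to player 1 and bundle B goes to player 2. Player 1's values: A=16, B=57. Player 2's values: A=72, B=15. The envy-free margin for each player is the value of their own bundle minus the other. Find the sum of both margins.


Step 1: Player 1's margin = v1(A) - v1(B) = 16 - 57 = -41
Step 2: Player 2's margin = v2(B) - v2(A) = 15 - 72 = -57
Step 3: Total margin = -41 + -57 = -98

-98


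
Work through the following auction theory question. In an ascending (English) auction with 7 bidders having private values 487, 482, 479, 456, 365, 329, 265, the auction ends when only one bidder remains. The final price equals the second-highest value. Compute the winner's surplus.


Step 1: Identify the highest value: 487
Step 2: Identify the second-highest value: 482
Step 3: The final price = second-highest value = 482
Step 4: Surplus = 487 - 482 = 5

5


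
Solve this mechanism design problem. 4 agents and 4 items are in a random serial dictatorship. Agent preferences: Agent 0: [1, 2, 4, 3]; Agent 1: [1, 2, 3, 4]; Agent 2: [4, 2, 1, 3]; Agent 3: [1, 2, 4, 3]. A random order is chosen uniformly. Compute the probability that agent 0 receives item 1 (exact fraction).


Step 1: Agent 0 wants item 1
Step 2: There are 24 possible orderings of agents
Step 3: In 8 orderings, agent 0 gets item 1
Step 4: Probability = 8/24 = 1/3

1/3


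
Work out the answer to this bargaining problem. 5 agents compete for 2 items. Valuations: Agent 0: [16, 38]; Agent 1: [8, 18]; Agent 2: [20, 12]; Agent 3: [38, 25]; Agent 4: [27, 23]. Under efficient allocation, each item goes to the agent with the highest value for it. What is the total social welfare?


Step 1: For each item, find the maximum value among all agents.
Step 2: Item 0 -> Agent 3 (value 38)
Step 3: Item 1 -> Agent 0 (value 38)
Step 4: Total welfare = 38 + 38 = 76

76


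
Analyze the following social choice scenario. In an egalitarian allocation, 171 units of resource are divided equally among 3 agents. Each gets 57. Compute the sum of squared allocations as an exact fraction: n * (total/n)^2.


Step 1: Each agent's share = 171/3 = 57
Step 2: Square of each share = (57)^2 = 3249
Step 3: Sum of squares = 3 * 3249 = 9747

9747


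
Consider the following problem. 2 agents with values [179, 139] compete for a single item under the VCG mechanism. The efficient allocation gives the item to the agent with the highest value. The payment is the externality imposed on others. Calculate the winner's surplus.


Step 1: The winner is the agent with the highest value: agent 0 with value 179
Step 2: Values of other agents: [139]
Step 3: VCG payment = max of others' values = 139
Step 4: Surplus = 179 - 139 = 40

40


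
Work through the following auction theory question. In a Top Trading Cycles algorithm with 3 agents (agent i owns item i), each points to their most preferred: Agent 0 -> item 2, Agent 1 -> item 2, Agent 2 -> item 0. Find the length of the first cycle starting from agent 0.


Step 1: Trace the pointer graph from agent 0: 0 -> 2 -> 0
Step 2: A cycle is detected when we revisit agent 0
Step 3: The cycle is: 0 -> 2 -> 0
Step 4: Cycle length = 2

2


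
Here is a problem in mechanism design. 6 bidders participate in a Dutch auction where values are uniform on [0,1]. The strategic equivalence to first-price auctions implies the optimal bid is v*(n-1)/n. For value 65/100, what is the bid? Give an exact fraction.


Step 1: Dutch auctions are strategically equivalent to first-price auctions
Step 2: The equilibrium bid is b(v) = v*(n-1)/n
Step 3: b = 13/20 * 5/6
Step 4: b = 13/24

13/24


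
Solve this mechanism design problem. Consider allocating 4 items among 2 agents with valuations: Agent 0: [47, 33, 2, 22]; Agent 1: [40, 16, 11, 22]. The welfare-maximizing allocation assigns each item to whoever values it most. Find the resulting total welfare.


Step 1: For each item, find the maximum value among all agents.
Step 2: Item 0 -> Agent 0 (value 47)
Step 3: Item 1 -> Agent 0 (value 33)
Step 4: Item 2 -> Agent 1 (value 11)
Step 5: Item 3 -> Agent 0 (value 22)
Step 6: Total welfare = 47 + 33 + 11 + 22 = 113

113


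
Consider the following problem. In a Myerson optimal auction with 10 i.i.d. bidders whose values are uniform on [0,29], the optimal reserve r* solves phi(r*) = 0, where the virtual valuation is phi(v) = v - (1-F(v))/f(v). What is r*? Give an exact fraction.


Step 1: For U[0,29], F(v) = v/29 and f(v) = 1/29
Step 2: phi(v) = v - (1 - v/29)/(1/29) = v - (29 - v) = 2v - 29
Step 3: Set phi(r*) = 0: 2r* - 29 = 0
Step 4: r* = 29/2 (the number of bidders n = 10 does not enter)

29/2


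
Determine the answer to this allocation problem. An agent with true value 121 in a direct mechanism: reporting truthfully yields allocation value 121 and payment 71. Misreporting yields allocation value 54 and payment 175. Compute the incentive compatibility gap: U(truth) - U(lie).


Step 1: U(truth) = value - payment = 121 - 71 = 50
Step 2: U(lie) = allocation - payment = 54 - 175 = -121
Step 3: IC gap = 50 - (-121) = 171

171


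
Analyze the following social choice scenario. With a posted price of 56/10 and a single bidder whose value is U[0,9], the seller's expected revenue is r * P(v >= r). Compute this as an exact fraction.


Step 1: Posted price r = 28/5, value support [0,9]
Step 2: P(v >= r) = (9 - 28/5)/9 = 17/45
Step 3: Expected revenue = r * P(v >= r) = 28/5 * 17/45
Step 4: Revenue = 476/225

476/225


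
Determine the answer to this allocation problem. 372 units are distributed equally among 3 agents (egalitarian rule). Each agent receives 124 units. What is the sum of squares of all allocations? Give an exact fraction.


Step 1: Each agent's share = 372/3 = 124
Step 2: Square of each share = (124)^2 = 15376
Step 3: Sum of squares = 3 * 15376 = 46128

46128


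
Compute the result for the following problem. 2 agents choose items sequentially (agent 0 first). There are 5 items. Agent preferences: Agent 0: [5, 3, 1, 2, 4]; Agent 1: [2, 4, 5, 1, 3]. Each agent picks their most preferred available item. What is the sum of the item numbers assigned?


Step 1: Agent 0 picks item 5
Step 2: Agent 1 picks item 2
Step 3: Sum = 5 + 2 = 7

7


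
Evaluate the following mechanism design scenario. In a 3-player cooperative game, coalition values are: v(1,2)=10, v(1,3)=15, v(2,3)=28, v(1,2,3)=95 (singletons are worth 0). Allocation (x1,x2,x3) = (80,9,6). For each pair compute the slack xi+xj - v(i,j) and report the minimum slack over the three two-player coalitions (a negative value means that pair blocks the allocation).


Step 1: Slack for coalition (1,2): x1+x2 - v12 = 89 - 10 = 79
Step 2: Slack for coalition (1,3): x1+x3 - v13 = 86 - 15 = 71
Step 3: Slack for coalition (2,3): x2+x3 - v23 = 15 - 28 = -13
Step 4: Minimum slack = min(79, 71, -13) = -13, attained by (2,3); coalition (2,3) can block (slack < 0), so the allocation is not in the core

-13


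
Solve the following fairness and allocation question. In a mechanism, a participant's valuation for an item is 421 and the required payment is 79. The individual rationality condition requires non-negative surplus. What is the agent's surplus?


Step 1: Surplus = value - payment = 421 - 79 = 342
Step 2: IR is satisfied (surplus >= 0)

342


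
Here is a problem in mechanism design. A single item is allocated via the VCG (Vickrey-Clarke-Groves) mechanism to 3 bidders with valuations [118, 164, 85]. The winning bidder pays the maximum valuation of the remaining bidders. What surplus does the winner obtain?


Step 1: The winner is the agent with the highest value: agent 1 with value 164
Step 2: Values of other agents: [118, 85]
Step 3: VCG payment = max of others' values = 118
Step 4: Surplus = 164 - 118 = 46

46


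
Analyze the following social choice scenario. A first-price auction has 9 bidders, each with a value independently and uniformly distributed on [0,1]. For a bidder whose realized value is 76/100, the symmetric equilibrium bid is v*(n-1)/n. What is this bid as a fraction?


Step 1: The symmetric BNE bidding function is b(v) = v * (n-1) / n
Step 2: Substitute v = 19/25 and n = 9
Step 3: b = 19/25 * 8/9
Step 4: b = 152/225

152/225


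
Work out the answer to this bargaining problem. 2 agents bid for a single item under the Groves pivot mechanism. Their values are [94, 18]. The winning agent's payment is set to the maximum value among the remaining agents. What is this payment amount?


Step 1: The efficient winner is agent 0 with value 94
Step 2: Other agents' values: [18]
Step 3: Pivot payment = max(others) = 18
Step 4: The winner pays 18

18


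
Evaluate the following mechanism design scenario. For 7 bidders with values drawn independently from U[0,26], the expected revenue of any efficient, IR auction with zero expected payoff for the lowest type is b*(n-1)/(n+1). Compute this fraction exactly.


Step 1: By Revenue Equivalence, expected revenue = b*(n-1)/(n+1)
Step 2: Substituting n = 7, b = 26
Step 3: Revenue = 26*(7-1)/(7+1) = 26*6/8
Step 4: Revenue = 156/8 = 39/2

39/2


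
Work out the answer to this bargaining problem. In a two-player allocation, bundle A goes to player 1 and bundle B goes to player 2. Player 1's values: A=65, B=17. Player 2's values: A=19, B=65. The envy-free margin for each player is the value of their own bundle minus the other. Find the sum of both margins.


Step 1: Player 1's margin = v1(A) - v1(B) = 65 - 17 = 48
Step 2: Player 2's margin = v2(B) - v2(A) = 65 - 19 = 46
Step 3: Total margin = 48 + 46 = 94

94


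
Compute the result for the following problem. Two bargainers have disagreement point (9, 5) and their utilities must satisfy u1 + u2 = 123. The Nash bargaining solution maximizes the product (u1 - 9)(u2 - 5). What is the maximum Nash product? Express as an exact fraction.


Step 1: The Nash solution splits surplus symmetrically above the disagreement point
Step 2: u1 = (total + d1 - d2)/2 = (123 + 9 - 5)/2 = 127/2
Step 3: u2 = (total - d1 + d2)/2 = (123 - 9 + 5)/2 = 119/2
Step 4: Nash product = (127/2 - 9) * (119/2 - 5)
Step 5: = 109/2 * 109/2 = 11881/4

11881/4


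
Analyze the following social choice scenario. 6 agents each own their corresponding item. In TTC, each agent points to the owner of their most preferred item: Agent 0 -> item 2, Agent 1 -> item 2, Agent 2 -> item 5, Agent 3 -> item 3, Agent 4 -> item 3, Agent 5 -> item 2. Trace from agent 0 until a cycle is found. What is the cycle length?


Step 1: Trace the pointer graph from agent 0: 0 -> 2 -> 5 -> 2
Step 2: A cycle is detected when we revisit agent 2
Step 3: The cycle is: 2 -> 5 -> 2
Step 4: Cycle length = 2

2


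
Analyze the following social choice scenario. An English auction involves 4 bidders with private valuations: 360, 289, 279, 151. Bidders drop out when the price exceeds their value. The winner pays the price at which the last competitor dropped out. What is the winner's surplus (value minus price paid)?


Step 1: Identify the highest value: 360
Step 2: Identify the second-highest value: 289
Step 3: The final price = second-highest value = 289
Step 4: Surplus = 360 - 289 = 71

71


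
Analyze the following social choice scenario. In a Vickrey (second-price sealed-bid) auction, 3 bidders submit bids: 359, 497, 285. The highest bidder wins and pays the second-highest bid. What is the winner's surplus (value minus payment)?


Step 1: Sort bids in descending order: 497, 359, 285
Step 2: The winning bid is the highest: 497
Step 3: The payment equals the second-highest bid: 359
Step 4: Surplus = winner's bid - payment = 497 - 359 = 138

138


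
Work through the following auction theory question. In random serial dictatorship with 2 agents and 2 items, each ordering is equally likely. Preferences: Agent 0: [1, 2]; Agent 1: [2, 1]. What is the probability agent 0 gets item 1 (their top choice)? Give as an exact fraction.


Step 1: Agent 0 wants item 1
Step 2: There are 2 possible orderings of agents
Step 3: In 2 orderings, agent 0 gets item 1
Step 4: Probability = 2/2 = 1

1


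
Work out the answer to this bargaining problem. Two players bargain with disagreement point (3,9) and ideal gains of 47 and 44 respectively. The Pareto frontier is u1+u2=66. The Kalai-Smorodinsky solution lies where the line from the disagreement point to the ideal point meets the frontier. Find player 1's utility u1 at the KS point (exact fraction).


Step 1: At the KS point, (u1-d1)/r1 = (u2-d2)/r2 = t and u1+u2 = 66
Step 2: u1 = d1 + r1*t and u2 = d2 + r2*t, so (d1 + r1*t) + (d2 + r2*t) = 66
Step 3: t = (66 - 3 - 9)/(47 + 44) = 54/91
Step 4: u1 = d1 + r1*t = 3 + 47 * 54/91 = 2811/91
Step 5: (Check: u2 = d2 + r2*t = 3195/91; u1+u2 = 2811/91 + 3195/91 = 66, on the frontier.)

2811/91


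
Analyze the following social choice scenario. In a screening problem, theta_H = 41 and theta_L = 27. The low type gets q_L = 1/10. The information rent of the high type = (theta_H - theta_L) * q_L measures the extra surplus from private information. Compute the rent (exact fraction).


Step 1: theta_H - theta_L = 41 - 27 = 14
Step 2: Information rent = (theta_H - theta_L) * q_L
Step 3: = 14 * 1/10
Step 4: = 7/5

7/5


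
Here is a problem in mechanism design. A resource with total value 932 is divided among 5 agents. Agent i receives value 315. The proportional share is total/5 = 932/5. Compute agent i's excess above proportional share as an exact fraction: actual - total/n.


Step 1: Proportional share = 932/5
Step 2: Agent's actual allocation = 315
Step 3: Excess = 315 - 932/5 = 643/5

643/5


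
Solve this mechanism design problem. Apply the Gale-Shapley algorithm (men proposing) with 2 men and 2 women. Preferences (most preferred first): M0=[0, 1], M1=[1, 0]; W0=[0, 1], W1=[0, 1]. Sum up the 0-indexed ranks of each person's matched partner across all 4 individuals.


Step 1: Run Gale-Shapley (men propose, women hold best offer):
  M0 proposes to W0; she accepts
  M1 proposes to W1; she accepts
Step 2: Final matching: W0-M0, W1-M1
Step 3: 0-indexed ranks (man's rank of his match, then woman's): 0 + 0 + 0 + 1
Step 4: Total rank sum = 1

1


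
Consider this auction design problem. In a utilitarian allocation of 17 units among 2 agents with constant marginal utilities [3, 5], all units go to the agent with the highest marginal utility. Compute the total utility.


Step 1: The marginal utilities are [3, 5]
Step 2: The highest marginal utility is 5
Step 3: All 17 units go to that agent
Step 4: Total utility = 5 * 17 = 85

85


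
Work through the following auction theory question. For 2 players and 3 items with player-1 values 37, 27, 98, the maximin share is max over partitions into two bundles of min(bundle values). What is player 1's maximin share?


Step 1: Item values = 37, 27, 98
Step 2: Enumerate all 2-bundle partitions and take the smaller bundle:
  Partition 1: {37} vs {27,98} -> bundles 37, 125; min = 37
  Partition 2: {27} vs {37,98} -> bundles 27, 135; min = 27
  Partition 3: {98} vs {37,27} -> bundles 98, 64; min = 64
Step 3: MMS = max(37, 27, 64) = 64

64


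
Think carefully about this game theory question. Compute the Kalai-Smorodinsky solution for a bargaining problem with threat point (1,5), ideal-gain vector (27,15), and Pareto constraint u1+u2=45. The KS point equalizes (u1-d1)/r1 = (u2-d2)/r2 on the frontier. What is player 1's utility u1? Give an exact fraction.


Step 1: At the KS point, (u1-d1)/r1 = (u2-d2)/r2 = t and u1+u2 = 45
Step 2: u1 = d1 + r1*t and u2 = d2 + r2*t, so (d1 + r1*t) + (d2 + r2*t) = 45
Step 3: t = (45 - 1 - 5)/(27 + 15) = 39/42 = 13/14
Step 4: u1 = d1 + r1*t = 1 + 27 * 13/14 = 365/14
Step 5: (Check: u2 = d2 + r2*t = 265/14; u1+u2 = 365/14 + 265/14 = 45, on the frontier.)

365/14


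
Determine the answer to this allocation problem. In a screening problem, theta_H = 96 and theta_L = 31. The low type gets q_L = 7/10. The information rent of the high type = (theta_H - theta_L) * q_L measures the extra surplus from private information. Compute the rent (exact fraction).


Step 1: theta_H - theta_L = 96 - 31 = 65
Step 2: Information rent = (theta_H - theta_L) * q_L
Step 3: = 65 * 7/10
Step 4: = 91/2

91/2


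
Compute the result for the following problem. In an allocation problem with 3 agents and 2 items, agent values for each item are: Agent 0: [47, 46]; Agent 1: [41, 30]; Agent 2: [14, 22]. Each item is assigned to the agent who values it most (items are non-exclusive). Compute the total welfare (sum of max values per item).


Step 1: For each item, find the maximum value among all agents.
Step 2: Item 0 -> Agent 0 (value 47)
Step 3: Item 1 -> Agent 0 (value 46)
Step 4: Total welfare = 47 + 46 = 93

93


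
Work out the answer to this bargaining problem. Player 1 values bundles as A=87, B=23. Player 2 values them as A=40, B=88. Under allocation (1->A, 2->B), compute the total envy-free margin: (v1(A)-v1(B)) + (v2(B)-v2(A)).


Step 1: Player 1's margin = v1(A) - v1(B) = 87 - 23 = 64
Step 2: Player 2's margin = v2(B) - v2(A) = 88 - 40 = 48
Step 3: Total margin = 64 + 48 = 112

112


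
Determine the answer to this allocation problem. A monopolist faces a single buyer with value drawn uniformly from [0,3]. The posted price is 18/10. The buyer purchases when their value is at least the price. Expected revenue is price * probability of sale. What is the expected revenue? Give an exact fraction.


Step 1: Posted price r = 9/5, value support [0,3]
Step 2: P(v >= r) = (3 - 9/5)/3 = 2/5
Step 3: Expected revenue = r * P(v >= r) = 9/5 * 2/5
Step 4: Revenue = 18/25

18/25
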